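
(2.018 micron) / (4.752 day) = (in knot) 9.554e-12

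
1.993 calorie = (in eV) 5.205e+19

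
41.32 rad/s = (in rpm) 394.6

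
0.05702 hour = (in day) 0.002376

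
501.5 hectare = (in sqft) 5.398e+07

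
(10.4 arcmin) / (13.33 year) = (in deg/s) 4.123e-10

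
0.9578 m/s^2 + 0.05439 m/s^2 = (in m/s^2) 1.012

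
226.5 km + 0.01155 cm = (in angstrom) 2.265e+15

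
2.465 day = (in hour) 59.16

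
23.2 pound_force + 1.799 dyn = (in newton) 103.2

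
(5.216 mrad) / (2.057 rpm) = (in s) 0.02421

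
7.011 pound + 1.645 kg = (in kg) 4.825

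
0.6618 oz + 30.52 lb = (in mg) 1.386e+07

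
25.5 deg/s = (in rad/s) 0.4451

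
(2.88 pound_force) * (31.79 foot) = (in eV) 7.748e+20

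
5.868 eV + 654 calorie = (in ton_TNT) 6.54e-07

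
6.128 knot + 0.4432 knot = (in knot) 6.571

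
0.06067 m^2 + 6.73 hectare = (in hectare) 6.73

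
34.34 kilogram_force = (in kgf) 34.34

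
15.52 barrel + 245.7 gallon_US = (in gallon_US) 897.5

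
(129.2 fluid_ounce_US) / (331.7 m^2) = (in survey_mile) 7.158e-09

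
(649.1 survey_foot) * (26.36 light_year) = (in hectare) 4.934e+15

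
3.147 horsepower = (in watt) 2347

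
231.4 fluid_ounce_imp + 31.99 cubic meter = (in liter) 3.2e+04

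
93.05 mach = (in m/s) 3.168e+04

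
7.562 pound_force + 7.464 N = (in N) 41.1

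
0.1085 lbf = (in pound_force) 0.1085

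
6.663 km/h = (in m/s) 1.851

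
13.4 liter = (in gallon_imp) 2.948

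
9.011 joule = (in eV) 5.624e+19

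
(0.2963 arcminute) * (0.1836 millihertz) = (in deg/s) 9.067e-07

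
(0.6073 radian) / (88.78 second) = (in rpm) 0.06532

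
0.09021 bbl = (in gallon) 3.789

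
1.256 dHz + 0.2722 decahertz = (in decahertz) 0.2848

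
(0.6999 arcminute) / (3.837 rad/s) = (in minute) 8.843e-07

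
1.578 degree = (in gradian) 1.753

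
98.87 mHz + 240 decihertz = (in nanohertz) 2.41e+10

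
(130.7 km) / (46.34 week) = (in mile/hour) 0.01043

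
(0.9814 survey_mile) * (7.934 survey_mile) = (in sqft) 2.171e+08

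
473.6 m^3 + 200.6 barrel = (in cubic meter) 505.5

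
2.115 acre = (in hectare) 0.8559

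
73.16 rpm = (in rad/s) 7.661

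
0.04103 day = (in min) 59.08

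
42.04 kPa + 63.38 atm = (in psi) 937.5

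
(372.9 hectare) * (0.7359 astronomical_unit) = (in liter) 4.105e+20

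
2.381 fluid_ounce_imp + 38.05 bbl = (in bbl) 38.05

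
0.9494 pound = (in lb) 0.9494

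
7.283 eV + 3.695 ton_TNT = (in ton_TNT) 3.695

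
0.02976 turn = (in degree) 10.71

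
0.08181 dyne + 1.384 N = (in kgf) 0.1411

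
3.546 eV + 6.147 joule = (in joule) 6.147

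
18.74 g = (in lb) 0.04131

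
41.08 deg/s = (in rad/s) 0.717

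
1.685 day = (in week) 0.2407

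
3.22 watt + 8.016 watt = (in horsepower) 0.01507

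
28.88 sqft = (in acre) 0.000663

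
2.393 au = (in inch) 1.409e+13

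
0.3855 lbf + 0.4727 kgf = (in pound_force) 1.428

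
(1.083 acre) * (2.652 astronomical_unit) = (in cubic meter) 1.739e+15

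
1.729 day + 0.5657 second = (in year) 0.004737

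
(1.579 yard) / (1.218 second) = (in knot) 2.304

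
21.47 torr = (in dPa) 2.862e+04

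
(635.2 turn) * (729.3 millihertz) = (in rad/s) 2911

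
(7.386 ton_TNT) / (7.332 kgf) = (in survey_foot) 1.41e+09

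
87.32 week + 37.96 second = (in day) 611.2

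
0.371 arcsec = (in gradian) 0.0001145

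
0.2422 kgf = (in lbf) 0.534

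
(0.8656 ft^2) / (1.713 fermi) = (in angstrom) 4.695e+23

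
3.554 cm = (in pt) 100.7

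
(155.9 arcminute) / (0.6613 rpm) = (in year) 2.077e-08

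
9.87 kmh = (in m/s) 2.742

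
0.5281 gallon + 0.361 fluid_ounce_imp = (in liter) 2.009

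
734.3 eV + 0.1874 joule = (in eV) 1.17e+18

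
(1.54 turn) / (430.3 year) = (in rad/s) 7.131e-10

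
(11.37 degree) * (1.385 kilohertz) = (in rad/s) 274.8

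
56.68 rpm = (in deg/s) 340.1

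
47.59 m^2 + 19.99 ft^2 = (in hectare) 0.004945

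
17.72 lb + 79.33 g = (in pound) 17.89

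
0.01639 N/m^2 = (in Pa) 0.01639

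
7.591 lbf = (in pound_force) 7.591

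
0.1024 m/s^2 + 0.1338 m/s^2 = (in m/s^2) 0.2362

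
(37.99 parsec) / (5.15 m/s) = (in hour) 6.323e+13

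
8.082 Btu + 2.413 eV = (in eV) 5.322e+22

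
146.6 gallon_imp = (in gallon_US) 176.1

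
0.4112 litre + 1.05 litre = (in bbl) 0.009191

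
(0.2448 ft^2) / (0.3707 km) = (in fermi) 6.135e+10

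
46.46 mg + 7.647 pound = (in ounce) 122.4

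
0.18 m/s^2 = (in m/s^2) 0.18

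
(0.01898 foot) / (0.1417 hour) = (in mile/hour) 2.537e-05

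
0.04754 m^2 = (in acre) 1.175e-05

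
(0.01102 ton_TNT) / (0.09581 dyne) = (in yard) 5.263e+13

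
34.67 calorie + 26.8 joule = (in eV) 1.073e+21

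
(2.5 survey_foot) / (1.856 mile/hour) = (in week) 1.519e-06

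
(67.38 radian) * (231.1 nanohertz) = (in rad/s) 1.557e-05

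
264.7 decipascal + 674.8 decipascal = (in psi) 0.01363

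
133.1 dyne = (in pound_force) 0.0002992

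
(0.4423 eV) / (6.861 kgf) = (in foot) 3.455e-21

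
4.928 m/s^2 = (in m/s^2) 4.928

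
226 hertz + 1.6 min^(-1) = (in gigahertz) 2.26e-07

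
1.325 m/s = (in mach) 0.003891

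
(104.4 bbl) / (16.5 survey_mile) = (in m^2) 0.0006251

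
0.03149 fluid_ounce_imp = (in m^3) 8.947e-07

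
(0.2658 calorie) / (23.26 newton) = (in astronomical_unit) 3.196e-13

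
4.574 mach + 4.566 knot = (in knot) 3032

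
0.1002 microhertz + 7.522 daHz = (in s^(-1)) 75.22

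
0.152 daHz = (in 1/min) 91.2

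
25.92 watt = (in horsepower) 0.03476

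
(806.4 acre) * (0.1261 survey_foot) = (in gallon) 3.313e+07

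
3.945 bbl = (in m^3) 0.6272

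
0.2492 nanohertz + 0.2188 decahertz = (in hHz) 0.02188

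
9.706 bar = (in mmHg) 7280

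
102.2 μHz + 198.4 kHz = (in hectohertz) 1984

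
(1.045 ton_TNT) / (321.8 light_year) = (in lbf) 3.229e-10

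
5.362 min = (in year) 1.02e-05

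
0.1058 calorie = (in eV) 2.763e+18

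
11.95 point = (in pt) 11.95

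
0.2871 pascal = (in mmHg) 0.002153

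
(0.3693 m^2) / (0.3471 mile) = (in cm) 0.06611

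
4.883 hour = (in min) 293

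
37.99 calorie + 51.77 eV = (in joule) 159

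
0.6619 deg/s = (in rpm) 0.1103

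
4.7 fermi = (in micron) 4.7e-09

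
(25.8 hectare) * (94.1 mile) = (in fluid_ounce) 1.321e+15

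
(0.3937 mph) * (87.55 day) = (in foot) 4.368e+06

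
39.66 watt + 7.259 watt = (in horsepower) 0.06292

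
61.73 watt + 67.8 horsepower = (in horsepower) 67.88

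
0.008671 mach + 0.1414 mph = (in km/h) 10.86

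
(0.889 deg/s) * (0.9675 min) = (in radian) 0.9007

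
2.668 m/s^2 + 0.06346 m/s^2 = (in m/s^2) 2.731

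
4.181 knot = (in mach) 0.006317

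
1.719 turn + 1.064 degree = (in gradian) 688.8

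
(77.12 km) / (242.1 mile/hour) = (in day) 0.008247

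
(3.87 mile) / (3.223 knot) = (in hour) 1.043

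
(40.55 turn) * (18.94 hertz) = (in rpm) 4.608e+04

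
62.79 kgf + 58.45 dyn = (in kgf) 62.79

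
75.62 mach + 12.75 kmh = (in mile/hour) 5.761e+04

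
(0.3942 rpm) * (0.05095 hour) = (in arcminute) 2.603e+04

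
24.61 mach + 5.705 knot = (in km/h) 3.018e+04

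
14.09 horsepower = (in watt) 1.051e+04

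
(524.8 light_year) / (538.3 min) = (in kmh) 5.534e+14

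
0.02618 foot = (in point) 22.62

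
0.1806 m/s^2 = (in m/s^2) 0.1806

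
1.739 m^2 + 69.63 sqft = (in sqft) 88.35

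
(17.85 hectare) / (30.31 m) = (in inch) 2.319e+05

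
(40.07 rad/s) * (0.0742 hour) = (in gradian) 6.814e+05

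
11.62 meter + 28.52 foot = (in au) 1.358e-10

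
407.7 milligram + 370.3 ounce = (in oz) 370.3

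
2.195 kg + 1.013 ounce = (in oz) 78.44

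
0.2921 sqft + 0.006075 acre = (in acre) 0.006082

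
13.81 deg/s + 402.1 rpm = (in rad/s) 42.35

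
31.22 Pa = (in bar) 0.0003122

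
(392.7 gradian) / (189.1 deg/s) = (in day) 2.163e-05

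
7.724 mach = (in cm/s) 2.63e+05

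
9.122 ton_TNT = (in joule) 3.817e+10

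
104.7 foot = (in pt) 9.046e+04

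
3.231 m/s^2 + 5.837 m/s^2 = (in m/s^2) 9.068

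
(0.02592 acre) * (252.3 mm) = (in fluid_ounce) 8.949e+05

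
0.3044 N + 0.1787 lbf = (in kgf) 0.1121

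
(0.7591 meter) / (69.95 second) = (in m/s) 0.01085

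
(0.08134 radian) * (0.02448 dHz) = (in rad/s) 0.0001991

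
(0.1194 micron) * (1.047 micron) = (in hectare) 1.25e-17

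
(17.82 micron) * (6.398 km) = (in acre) 2.817e-05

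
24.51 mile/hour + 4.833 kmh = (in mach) 0.03612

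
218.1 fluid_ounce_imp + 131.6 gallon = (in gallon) 133.2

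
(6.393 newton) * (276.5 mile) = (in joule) 2.845e+06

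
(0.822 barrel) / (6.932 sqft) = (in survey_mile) 0.0001261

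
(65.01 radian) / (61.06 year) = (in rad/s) 3.376e-08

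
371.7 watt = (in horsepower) 0.4985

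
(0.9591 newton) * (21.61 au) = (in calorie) 7.411e+11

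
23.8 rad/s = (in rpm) 227.3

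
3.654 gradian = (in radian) 0.0574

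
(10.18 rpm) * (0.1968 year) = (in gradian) 4.212e+08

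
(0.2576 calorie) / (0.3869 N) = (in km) 0.002786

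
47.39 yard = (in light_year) 4.58e-15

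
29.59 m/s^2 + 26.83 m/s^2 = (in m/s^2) 56.42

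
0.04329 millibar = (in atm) 4.272e-05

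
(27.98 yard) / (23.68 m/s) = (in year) 3.426e-08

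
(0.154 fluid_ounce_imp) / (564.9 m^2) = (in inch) 3.05e-07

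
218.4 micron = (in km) 2.184e-07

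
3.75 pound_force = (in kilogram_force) 1.701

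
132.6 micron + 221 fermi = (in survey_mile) 8.239e-08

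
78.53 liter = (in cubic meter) 0.07853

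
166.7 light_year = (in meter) 1.577e+18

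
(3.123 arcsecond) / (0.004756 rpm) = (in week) 5.026e-08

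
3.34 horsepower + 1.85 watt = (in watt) 2492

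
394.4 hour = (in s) 1.42e+06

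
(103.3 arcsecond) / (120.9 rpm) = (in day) 4.578e-10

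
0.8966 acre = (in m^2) 3628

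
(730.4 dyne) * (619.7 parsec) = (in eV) 8.717e+35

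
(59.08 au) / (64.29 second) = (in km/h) 4.949e+11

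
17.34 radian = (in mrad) 1.734e+04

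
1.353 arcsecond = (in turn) 1.044e-06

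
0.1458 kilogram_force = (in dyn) 1.43e+05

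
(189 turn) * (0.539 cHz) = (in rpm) 61.12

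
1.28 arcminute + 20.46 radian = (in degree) 1172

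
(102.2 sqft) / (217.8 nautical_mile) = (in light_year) 2.488e-21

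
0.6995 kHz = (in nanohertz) 6.995e+11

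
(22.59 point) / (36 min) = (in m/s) 3.689e-06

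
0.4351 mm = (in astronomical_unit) 2.908e-15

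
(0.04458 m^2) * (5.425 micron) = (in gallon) 6.389e-05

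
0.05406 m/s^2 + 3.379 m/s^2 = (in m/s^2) 3.433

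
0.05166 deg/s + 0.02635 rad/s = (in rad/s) 0.02725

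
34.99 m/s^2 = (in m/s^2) 34.99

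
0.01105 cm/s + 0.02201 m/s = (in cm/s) 2.212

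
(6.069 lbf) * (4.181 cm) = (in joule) 1.129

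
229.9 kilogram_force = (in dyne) 2.255e+08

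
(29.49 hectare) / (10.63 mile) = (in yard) 18.85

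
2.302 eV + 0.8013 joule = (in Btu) 0.0007595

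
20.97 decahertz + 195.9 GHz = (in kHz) 1.959e+08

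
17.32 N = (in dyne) 1.732e+06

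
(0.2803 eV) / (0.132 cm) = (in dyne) 3.402e-12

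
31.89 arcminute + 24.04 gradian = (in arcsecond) 7.98e+04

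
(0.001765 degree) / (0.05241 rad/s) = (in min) 9.796e-06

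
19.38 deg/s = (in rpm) 3.23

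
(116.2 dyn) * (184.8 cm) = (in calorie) 0.0005132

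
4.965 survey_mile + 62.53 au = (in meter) 9.354e+12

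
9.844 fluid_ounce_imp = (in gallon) 0.07389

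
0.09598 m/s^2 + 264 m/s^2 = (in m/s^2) 264.1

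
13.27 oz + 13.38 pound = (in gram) 6445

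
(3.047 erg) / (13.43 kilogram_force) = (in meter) 2.314e-09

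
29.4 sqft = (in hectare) 0.0002731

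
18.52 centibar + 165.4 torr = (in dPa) 4.057e+05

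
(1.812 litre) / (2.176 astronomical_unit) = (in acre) 1.375e-18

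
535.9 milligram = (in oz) 0.0189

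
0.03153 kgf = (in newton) 0.3092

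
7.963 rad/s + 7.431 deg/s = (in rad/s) 8.093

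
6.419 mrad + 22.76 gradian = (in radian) 0.3639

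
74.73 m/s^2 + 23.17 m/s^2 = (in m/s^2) 97.9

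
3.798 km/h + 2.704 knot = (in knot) 4.755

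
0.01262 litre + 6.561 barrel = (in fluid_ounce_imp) 3.671e+04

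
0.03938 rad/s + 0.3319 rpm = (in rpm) 0.708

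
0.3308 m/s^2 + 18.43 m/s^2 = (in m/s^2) 18.76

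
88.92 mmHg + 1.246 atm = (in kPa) 138.1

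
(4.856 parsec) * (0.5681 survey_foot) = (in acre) 6.411e+12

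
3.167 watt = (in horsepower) 0.004247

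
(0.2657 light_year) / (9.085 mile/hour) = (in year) 1.963e+07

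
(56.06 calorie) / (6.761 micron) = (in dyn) 3.469e+12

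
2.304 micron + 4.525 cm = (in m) 0.04525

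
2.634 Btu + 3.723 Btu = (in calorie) 1603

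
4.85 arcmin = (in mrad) 1.411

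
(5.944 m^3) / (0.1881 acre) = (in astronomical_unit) 5.22e-14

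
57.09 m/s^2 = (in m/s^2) 57.09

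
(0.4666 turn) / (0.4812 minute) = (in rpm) 0.9697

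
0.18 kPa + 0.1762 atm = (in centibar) 18.03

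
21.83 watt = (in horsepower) 0.02927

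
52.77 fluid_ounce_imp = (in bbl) 0.009431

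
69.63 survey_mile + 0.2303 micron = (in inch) 4.412e+06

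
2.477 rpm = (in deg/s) 14.86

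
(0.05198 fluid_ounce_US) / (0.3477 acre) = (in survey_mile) 6.788e-13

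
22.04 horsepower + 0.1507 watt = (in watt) 1.644e+04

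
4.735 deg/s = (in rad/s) 0.08264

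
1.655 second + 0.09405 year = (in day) 34.33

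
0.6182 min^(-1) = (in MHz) 1.03e-08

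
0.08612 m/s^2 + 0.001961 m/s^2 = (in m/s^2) 0.08808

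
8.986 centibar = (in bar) 0.08986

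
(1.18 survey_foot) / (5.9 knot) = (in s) 0.1185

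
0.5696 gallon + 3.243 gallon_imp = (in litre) 16.9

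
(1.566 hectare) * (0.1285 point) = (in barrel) 4.465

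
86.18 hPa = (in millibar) 86.18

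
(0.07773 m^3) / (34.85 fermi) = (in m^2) 2.23e+12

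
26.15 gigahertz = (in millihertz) 2.615e+13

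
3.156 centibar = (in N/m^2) 3156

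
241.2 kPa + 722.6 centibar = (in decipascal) 9.638e+06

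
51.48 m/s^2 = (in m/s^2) 51.48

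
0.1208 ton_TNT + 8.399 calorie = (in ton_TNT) 0.1208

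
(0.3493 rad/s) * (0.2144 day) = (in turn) 1030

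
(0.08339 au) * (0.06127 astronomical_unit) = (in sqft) 1.231e+21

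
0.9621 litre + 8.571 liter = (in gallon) 2.518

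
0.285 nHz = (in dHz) 2.85e-09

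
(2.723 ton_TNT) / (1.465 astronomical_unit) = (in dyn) 5198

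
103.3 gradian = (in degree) 92.97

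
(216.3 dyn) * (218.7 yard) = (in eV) 2.7e+18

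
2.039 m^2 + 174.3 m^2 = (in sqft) 1898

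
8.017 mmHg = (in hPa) 10.69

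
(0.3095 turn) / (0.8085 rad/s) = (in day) 2.784e-05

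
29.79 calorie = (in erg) 1.246e+09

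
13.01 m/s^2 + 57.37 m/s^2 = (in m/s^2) 70.38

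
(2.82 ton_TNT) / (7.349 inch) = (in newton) 6.321e+10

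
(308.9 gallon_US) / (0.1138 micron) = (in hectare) 1028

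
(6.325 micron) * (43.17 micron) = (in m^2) 2.731e-10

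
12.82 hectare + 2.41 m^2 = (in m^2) 1.282e+05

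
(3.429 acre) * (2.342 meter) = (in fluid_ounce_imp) 1.144e+09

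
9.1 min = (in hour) 0.1517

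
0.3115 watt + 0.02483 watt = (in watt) 0.3363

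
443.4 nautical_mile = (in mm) 8.212e+08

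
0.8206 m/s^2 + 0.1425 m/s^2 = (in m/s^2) 0.9631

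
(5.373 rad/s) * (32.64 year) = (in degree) 3.169e+11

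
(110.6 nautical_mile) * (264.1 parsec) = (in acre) 4.125e+20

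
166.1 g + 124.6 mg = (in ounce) 5.863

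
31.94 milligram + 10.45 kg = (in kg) 10.45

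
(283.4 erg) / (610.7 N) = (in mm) 4.641e-05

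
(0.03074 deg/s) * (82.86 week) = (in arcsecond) 5.546e+09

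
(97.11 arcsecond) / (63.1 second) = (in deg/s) 0.0004275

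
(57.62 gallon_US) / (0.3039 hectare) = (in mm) 0.07177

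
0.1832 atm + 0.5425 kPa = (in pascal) 1.911e+04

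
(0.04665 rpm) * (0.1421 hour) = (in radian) 2.499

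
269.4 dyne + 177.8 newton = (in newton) 177.8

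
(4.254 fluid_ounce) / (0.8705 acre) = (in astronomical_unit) 2.387e-19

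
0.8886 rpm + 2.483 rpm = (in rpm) 3.372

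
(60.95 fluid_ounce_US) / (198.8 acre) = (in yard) 2.45e-09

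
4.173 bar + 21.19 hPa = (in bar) 4.194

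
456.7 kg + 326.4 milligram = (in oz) 1.611e+04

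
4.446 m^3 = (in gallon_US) 1175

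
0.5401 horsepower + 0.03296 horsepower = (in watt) 427.3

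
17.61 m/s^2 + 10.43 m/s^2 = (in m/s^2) 28.04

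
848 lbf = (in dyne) 3.772e+08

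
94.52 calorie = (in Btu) 0.3748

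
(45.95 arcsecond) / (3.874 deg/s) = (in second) 0.003295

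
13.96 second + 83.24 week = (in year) 1.596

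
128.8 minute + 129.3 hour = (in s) 4.732e+05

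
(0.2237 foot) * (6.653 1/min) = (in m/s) 0.00756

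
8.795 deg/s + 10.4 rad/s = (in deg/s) 604.7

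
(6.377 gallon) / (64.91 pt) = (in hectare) 0.0001054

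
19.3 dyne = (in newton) 0.000193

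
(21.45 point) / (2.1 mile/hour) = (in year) 2.556e-10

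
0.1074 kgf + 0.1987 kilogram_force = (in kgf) 0.3061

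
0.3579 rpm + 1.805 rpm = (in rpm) 2.163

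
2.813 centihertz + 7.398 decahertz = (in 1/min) 4440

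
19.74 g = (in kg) 0.01974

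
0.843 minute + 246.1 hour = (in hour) 246.1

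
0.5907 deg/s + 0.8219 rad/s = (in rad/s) 0.8322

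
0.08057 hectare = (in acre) 0.1991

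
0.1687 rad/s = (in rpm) 1.611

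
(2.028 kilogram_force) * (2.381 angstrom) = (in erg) 0.04735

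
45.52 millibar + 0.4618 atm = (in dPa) 5.134e+05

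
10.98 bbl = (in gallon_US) 461.2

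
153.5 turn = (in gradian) 6.14e+04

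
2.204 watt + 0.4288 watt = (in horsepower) 0.003531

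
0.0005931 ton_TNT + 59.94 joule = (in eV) 1.549e+25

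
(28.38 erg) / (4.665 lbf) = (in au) 9.142e-19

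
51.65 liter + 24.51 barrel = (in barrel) 24.83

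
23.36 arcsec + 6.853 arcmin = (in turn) 0.0003353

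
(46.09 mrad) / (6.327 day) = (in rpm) 8.051e-07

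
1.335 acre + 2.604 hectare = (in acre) 7.77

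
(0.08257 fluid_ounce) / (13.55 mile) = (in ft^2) 1.205e-09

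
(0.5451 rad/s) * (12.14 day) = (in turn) 9.1e+04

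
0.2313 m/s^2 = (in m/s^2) 0.2313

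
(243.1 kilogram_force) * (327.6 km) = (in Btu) 7.402e+05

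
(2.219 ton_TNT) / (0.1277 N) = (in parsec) 2.356e-06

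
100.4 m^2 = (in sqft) 1081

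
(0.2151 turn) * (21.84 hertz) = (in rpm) 281.9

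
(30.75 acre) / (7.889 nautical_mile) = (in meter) 8.517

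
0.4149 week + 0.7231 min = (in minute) 4183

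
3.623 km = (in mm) 3.623e+06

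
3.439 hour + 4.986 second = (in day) 0.1433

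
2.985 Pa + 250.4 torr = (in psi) 4.842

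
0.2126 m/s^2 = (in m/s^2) 0.2126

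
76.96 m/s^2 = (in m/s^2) 76.96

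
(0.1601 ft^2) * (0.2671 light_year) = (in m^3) 3.759e+13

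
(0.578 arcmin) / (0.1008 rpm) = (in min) 0.0002655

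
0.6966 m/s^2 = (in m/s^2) 0.6966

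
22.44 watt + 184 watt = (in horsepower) 0.2768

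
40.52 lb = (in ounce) 648.3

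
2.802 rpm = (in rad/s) 0.2934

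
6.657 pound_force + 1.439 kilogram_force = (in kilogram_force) 4.459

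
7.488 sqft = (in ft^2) 7.488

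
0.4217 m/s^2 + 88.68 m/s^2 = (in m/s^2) 89.1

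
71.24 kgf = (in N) 698.6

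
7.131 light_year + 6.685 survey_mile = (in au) 4.51e+05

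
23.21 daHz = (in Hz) 232.1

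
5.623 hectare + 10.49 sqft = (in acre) 13.89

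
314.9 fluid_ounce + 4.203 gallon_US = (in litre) 25.22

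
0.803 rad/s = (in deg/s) 46.01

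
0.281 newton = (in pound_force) 0.06317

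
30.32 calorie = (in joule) 126.9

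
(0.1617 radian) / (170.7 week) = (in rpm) 1.496e-08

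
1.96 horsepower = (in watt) 1462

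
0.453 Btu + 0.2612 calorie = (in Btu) 0.454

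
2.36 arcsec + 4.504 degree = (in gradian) 5.005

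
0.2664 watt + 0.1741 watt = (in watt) 0.4405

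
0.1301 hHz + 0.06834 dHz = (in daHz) 1.302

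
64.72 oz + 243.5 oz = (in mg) 8.738e+06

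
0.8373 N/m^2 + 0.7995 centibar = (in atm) 0.007899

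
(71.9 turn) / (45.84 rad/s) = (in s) 9.855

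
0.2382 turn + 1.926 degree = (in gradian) 97.42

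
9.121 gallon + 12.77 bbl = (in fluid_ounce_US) 6.982e+04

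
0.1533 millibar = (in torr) 0.115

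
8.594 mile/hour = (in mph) 8.594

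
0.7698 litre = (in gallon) 0.2034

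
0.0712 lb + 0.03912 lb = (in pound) 0.1103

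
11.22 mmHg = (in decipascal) 1.496e+04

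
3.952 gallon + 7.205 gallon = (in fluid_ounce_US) 1428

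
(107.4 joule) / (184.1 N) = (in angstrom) 5.834e+09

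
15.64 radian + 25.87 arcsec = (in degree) 896.1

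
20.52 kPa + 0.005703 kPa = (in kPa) 20.53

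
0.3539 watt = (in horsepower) 0.0004746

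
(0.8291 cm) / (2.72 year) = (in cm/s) 9.666e-09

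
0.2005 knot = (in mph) 0.2307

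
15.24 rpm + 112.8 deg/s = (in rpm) 34.04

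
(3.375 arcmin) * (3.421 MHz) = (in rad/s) 3359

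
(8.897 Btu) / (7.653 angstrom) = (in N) 1.227e+13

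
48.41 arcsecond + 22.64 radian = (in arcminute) 7.783e+04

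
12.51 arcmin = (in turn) 0.0005792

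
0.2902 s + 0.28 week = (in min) 2822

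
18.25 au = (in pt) 7.739e+15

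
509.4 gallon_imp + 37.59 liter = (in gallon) 621.7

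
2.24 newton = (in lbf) 0.5036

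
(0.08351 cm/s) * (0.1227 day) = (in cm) 885.3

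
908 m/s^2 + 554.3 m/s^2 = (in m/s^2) 1462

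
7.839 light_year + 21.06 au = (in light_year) 7.839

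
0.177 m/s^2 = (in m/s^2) 0.177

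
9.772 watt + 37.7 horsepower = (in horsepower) 37.71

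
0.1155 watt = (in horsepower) 0.0001549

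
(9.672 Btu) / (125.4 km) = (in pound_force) 0.01829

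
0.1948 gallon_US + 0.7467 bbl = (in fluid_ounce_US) 4039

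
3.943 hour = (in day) 0.1643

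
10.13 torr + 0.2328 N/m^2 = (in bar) 0.01351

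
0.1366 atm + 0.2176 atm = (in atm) 0.3542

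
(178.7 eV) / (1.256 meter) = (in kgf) 2.324e-18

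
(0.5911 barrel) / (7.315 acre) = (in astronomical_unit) 2.122e-17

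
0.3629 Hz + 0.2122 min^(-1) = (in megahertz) 3.664e-07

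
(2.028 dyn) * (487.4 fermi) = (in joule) 9.884e-18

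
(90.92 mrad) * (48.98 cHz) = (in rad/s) 0.04453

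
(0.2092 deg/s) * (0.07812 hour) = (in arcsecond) 2.118e+05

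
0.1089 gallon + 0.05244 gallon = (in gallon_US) 0.1613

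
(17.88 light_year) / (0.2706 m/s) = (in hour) 1.736e+14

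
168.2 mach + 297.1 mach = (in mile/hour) 3.544e+05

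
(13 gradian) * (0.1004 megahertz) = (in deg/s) 1.175e+06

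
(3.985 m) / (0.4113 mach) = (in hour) 7.904e-06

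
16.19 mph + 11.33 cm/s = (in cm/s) 735.1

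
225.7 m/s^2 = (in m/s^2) 225.7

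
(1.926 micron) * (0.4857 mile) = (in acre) 3.72e-07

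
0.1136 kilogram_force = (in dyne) 1.114e+05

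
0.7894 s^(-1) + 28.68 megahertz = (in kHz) 2.868e+04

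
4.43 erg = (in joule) 4.43e-07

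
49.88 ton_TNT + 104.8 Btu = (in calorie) 4.988e+10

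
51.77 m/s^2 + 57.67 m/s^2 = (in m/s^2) 109.4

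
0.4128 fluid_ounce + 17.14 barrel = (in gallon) 719.9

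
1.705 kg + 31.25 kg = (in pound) 72.65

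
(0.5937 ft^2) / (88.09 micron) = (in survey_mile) 0.3891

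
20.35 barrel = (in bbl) 20.35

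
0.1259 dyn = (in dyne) 0.1259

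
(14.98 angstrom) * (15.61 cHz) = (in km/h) 8.418e-10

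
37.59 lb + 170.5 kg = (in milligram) 1.876e+08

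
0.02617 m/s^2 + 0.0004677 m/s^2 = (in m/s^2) 0.02664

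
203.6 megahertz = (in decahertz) 2.036e+07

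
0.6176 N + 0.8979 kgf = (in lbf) 2.118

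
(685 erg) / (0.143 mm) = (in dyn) 4.79e+04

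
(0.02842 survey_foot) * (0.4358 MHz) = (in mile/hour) 8445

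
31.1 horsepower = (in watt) 2.319e+04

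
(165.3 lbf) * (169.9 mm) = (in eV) 7.797e+20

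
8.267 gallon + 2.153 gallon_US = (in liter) 39.44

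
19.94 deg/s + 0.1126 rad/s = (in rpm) 4.399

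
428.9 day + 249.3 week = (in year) 5.956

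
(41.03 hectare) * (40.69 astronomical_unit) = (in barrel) 1.571e+19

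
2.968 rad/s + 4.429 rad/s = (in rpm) 70.64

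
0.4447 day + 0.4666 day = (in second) 7.874e+04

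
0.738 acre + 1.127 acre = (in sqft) 8.124e+04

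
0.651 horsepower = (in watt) 485.5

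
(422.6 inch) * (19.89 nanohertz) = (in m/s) 2.135e-07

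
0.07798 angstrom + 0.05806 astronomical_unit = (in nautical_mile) 4.69e+06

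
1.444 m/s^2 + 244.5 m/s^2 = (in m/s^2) 245.9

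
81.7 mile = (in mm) 1.315e+08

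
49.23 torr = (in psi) 0.9519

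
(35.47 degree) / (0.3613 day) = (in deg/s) 0.001136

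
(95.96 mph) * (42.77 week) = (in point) 3.145e+12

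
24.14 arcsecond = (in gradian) 0.007451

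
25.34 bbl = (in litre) 4029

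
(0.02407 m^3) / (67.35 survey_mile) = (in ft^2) 2.39e-06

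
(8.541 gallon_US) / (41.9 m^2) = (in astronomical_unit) 5.158e-15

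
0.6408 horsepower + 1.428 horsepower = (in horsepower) 2.069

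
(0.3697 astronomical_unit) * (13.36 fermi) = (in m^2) 0.0007389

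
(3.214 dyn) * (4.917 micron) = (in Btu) 1.498e-13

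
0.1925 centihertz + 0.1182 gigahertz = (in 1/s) 1.182e+08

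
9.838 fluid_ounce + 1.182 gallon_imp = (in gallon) 1.496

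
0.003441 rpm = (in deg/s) 0.02065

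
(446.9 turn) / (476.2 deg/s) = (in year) 1.071e-05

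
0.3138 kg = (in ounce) 11.07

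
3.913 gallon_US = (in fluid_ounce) 500.9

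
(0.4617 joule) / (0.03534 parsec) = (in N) 4.234e-16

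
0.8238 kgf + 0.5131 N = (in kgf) 0.8761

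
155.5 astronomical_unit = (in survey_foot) 7.632e+13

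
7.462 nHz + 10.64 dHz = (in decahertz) 0.1064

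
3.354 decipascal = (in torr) 0.002516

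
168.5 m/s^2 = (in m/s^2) 168.5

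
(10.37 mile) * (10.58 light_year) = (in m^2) 1.67e+21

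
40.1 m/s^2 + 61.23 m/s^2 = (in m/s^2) 101.3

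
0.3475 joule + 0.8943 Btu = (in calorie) 225.6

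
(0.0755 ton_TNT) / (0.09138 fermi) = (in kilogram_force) 3.525e+23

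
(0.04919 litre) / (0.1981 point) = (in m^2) 0.7039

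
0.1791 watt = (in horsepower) 0.0002402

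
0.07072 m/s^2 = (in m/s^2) 0.07072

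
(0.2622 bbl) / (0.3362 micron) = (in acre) 30.64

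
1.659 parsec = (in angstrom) 5.119e+26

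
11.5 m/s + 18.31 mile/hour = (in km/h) 70.87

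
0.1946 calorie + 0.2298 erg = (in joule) 0.8142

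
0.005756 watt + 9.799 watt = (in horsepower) 0.01315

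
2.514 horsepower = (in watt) 1875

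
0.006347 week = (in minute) 63.98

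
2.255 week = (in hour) 378.8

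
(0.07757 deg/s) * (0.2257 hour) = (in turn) 0.1751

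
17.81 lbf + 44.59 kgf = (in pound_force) 116.1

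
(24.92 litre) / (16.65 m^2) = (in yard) 0.001637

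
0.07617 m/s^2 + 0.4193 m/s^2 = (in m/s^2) 0.4955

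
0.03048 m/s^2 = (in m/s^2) 0.03048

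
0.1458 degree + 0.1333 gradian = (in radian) 0.004639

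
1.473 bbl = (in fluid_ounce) 7919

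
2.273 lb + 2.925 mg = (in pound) 2.273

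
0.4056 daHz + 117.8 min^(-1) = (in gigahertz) 6.019e-09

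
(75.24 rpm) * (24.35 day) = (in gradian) 1.055e+09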